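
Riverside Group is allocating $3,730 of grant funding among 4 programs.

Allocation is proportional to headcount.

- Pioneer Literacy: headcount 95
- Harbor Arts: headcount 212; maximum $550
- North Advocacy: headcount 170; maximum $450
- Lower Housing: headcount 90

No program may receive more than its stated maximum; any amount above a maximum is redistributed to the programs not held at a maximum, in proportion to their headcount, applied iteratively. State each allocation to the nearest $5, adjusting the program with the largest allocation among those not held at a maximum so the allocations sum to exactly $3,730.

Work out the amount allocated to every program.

Sum of headcount: 567.
Pro-rata shares before constraints: Pioneer Literacy 624.96; Harbor Arts 1,394.64; North Advocacy 1,118.34; Lower Housing 592.06.
Capped: Harbor Arts ($550), North Advocacy ($450); remaining pool $2,730 reallocated over remaining headcount 185.
Shares after redistribution: Pioneer Literacy 1,401.89 → $1,400; Lower Housing 1,328.11 → $1,330.

Pioneer Literacy: $1,400; Harbor Arts: $550; North Advocacy: $450; Lower Housing: $1,330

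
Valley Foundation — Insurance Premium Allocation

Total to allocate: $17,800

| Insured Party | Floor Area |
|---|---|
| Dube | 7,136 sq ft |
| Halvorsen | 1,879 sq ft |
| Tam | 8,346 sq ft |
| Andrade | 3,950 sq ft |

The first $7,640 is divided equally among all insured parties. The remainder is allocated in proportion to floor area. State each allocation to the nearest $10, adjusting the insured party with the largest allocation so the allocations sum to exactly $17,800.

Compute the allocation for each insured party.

Equal tier: $7,640 ÷ 4 = $1,910 apiece.
Remainder $10,160 by floor area (total 21,311): Dube 3,402.08 → $3,400; Halvorsen 895.81 → $900; Tam 3,978.95 → $3,980; Andrade 1,883.16 → $1,880.
Totals: Dube $1,910 + $3,400 = $5,310; Halvorsen $1,910 + $900 = $2,810; Tam $1,910 + $3,980 = $5,890; Andrade $1,910 + $1,880 = $3,790.

Dube: $5,310 · Halvorsen: $2,810 · Tam: $5,890 · Andrade: $3,790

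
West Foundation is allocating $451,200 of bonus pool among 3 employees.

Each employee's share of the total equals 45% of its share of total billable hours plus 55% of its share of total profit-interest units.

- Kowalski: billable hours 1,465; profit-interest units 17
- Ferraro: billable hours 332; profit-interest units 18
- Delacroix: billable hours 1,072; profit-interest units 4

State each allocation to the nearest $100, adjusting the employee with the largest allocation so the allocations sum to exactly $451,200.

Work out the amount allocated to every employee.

Kowalski: $211,900; Ferraro: $138,000; Delacroix: $101,300

Billable hours total 2,869; profit-interest units total 39.
Composite weights (45% billable hours + 55% profit-interest units): Kowalski 0.4695; Ferraro 0.3059; Delacroix 0.2246.
Raw shares: Kowalski 211,850.80; Ferraro 138,031.13; Delacroix 101,318.07.
Rounded to nearest $100: Kowalski $211,900; Ferraro $138,000; Delacroix $101,300. Sum = $451,200.
Rounded total matches; no reconciliation needed.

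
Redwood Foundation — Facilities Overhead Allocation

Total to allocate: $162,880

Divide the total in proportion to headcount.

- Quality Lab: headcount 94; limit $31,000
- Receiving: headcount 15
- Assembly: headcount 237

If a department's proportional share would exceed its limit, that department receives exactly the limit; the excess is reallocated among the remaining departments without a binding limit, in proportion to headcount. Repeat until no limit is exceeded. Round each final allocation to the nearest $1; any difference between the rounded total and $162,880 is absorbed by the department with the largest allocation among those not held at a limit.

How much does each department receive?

Quality Lab: $31,000; Receiving: $7,850; Assembly: $124,030

Total headcount = 346.
Unconstrained shares: Quality Lab 44,250.64; Receiving 7,061.27; Assembly 111,568.09.
Capped: Quality Lab ($31,000); remaining pool $131,880 reallocated over remaining headcount 252.
Redistributed shares: Receiving 7,850.00 → $7,850; Assembly 124,030.00 → $124,030.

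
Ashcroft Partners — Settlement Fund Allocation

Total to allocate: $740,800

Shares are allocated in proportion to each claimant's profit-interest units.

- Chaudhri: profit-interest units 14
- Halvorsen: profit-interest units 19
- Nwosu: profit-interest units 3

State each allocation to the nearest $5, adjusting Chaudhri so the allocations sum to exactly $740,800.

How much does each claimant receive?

Chaudhri: $288,085 | Halvorsen: $390,980 | Nwosu: $61,735

Sum of profit-interest units: 36.
Unrounded shares: Chaudhri 14/36 × $740,800 = 288,088.89; Halvorsen 19/36 × $740,800 = 390,977.78; Nwosu 3/36 × $740,800 = 61,733.33.
Rounded to nearest $5: Chaudhri $288,090; Halvorsen $390,980; Nwosu $61,735. Sum = $740,805.
Difference $740,800 − $740,805 = −$5 applied to Chaudhri: Chaudhri becomes $288,085.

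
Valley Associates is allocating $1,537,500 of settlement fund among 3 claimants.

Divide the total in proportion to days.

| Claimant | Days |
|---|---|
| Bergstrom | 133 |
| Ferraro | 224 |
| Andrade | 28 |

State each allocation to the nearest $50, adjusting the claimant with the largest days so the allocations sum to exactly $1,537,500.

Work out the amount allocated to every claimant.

Bergstrom: $531,150 · Ferraro: $894,550 · Andrade: $111,800

Combined days = 133 + 224 + 28 = 385.
Raw shares: Bergstrom 531,136.36; Ferraro 894,545.45; Andrade 111,818.18.
Rounded to nearest $50: Bergstrom $531,150; Ferraro $894,550; Andrade $111,800. Sum = $1,537,500.
Rounded total matches; no reconciliation needed.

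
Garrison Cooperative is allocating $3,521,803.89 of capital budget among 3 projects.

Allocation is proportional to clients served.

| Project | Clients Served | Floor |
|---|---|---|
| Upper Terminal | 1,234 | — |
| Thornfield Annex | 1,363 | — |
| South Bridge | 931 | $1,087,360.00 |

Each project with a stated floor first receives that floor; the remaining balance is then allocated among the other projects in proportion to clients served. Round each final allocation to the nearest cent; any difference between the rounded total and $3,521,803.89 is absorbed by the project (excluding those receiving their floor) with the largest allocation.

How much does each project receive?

Upper Terminal: $1,156,759.25 · Thornfield Annex: $1,277,684.64 · South Bridge: $1,087,360.00

Fund the minimums — South Bridge $1,087,360.00. Residual $2,434,443.89.
Residual split over remaining clients served 2,597: Upper Terminal 1,156,759.2454 → $1,156,759.25; Thornfield Annex 1,277,684.6446 → $1,277,684.64.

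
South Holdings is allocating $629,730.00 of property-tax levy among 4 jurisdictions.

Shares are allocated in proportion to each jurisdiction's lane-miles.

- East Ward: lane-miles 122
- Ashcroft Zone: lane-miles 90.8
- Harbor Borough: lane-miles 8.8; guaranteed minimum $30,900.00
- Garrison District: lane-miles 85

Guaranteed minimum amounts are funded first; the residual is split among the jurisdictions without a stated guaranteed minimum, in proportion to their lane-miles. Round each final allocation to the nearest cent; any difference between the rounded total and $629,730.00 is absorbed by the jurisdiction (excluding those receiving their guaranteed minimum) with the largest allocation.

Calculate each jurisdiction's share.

East Ward: $245,323.23; Ashcroft Zone: $182,584.84; Harbor Borough: $30,900.00; Garrison District: $170,921.93

Guaranteed amounts: Harbor Borough $30,900.00. Residual $598,830.00.
Residual split over remaining lane-miles 297.8: East Ward 245,323.2371 → $245,323.24; Ashcroft Zone 182,584.8355 → $182,584.84; Garrison District 170,921.9275 → $170,921.93.
Rounding difference −$0.01 applied to East Ward → $245,323.23.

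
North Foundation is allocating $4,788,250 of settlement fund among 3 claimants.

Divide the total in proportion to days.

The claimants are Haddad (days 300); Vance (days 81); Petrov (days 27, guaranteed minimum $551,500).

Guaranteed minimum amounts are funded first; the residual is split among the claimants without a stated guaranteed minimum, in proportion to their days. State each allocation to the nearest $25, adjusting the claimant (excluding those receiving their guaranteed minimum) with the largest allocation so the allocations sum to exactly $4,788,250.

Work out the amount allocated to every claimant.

Fund the minimums — Petrov $551,500. Balance $4,236,750.
Balance split over remaining days 381: Haddad 3,336,023.62 → $3,336,025; Vance 900,726.38 → $900,725.

Haddad: $3,336,025; Vance: $900,725; Petrov: $551,500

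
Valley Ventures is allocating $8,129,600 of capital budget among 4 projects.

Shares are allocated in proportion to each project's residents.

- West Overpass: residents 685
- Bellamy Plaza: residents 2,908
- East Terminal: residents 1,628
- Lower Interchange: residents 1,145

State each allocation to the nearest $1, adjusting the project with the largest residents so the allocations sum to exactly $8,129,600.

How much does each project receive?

Combined residents = 685 + 2,908 + 1,628 + 1,145 = 6,366.
Proportional shares: West Overpass 874,768.46; Bellamy Plaza 3,713,615.58; East Terminal 2,079,011.75; Lower Interchange 1,462,204.21.
After rounding ($1): West Overpass $874,768; Bellamy Plaza $3,713,616; East Terminal $2,079,012; Lower Interchange $1,462,204. Sum = $8,129,600.
Rounded total matches; no reconciliation needed.

West Overpass: $874,768 · Bellamy Plaza: $3,713,616 · East Terminal: $2,079,012 · Lower Interchange: $1,462,204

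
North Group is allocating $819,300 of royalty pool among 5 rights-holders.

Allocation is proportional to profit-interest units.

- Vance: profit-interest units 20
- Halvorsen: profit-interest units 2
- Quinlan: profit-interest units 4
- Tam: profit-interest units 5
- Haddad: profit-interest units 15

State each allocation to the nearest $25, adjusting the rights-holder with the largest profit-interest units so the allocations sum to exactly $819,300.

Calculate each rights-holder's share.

Total profit-interest units = 46.
Pro-rata amounts: Vance 20/46 × $819,300 = 356,217.39; Halvorsen 2/46 × $819,300 = 35,621.74; Quinlan 4/46 × $819,300 = 71,243.48; Tam 5/46 × $819,300 = 89,054.35; Haddad 15/46 × $819,300 = 267,163.04.
After rounding ($25): Vance $356,225; Halvorsen $35,625; Quinlan $71,250; Tam $89,050; Haddad $267,175. Sum = $819,325.
Difference $819,300 − $819,325 = −$25 applied to largest profit-interest units (Vance): Vance becomes $356,200.

Vance: $356,200; Halvorsen: $35,625; Quinlan: $71,250; Tam: $89,050; Haddad: $267,175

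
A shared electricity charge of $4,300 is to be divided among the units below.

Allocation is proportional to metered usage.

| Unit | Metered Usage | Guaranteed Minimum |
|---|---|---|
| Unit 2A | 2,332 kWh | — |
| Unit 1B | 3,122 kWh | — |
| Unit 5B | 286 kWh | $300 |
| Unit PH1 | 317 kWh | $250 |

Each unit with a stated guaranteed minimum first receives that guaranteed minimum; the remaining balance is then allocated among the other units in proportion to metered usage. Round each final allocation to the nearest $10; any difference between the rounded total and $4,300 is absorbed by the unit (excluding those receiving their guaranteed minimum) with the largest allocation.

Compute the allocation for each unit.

Fund the minimums — Unit 5B $300; Unit PH1 $250. Residual $3,750.
Residual split over remaining metered usage 5,454: Unit 2A 1,603.41 → $1,600; Unit 1B 2,146.59 → $2,150.

Unit 2A: $1,600 | Unit 1B: $2,150 | Unit 5B: $300 | Unit PH1: $250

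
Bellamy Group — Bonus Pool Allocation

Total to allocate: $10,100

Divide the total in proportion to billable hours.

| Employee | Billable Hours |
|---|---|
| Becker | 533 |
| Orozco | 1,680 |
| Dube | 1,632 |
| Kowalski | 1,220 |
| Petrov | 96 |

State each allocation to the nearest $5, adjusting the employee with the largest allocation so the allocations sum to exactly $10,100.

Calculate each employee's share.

Total billable hours = 5,161.
Proportional shares: Becker 533/5,161 × $10,100 = 1,043.07; Orozco 1,680/5,161 × $10,100 = 3,287.73; Dube 1,632/5,161 × $10,100 = 3,193.80; Kowalski 1,220/5,161 × $10,100 = 2,387.52; Petrov 96/5,161 × $10,100 = 187.87.
At nearest $5: Becker $1,045; Orozco $3,290; Dube $3,195; Kowalski $2,390; Petrov $190. Sum = $10,110.
Difference $10,100 − $10,110 = −$10 applied to largest allocation (Orozco): Orozco becomes $3,280.

Becker: $1,045 | Orozco: $3,280 | Dube: $3,195 | Kowalski: $2,390 | Petrov: $190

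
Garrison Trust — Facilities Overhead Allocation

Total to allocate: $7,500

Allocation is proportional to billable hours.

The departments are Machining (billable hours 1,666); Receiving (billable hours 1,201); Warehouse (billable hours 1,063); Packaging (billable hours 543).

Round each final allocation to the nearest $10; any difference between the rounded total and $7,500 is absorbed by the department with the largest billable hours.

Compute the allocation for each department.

Billable hours total: 4,473.
Raw shares: Machining 1,666/4,473 × $7,500 = 2,793.43; Receiving 1,201/4,473 × $7,500 = 2,013.75; Warehouse 1,063/4,473 × $7,500 = 1,782.36; Packaging 543/4,473 × $7,500 = 910.46.
After rounding ($10): Machining $2,790; Receiving $2,010; Warehouse $1,780; Packaging $910. Sum = $7,490.
Difference $7,500 − $7,490 = +$10 applied to largest billable hours (Machining): Machining becomes $2,800.

Machining: $2,800; Receiving: $2,010; Warehouse: $1,780; Packaging: $910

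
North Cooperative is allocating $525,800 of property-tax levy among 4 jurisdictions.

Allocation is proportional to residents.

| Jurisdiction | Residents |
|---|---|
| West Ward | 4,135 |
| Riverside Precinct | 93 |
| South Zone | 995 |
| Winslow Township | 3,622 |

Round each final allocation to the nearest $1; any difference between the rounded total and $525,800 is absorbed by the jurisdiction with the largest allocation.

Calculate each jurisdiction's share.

West Ward: $245,810; Riverside Precinct: $5,528; South Zone: $59,149; Winslow Township: $215,313

Sum of residents: 8,845.
Unrounded shares: West Ward 4,135/8,845 × $525,800 = 245,809.27; Riverside Precinct 93/8,845 × $525,800 = 5,528.48; South Zone 995/8,845 × $525,800 = 59,148.78; Winslow Township 3,622/8,845 × $525,800 = 215,313.47.
At nearest $1: West Ward $245,809; Riverside Precinct $5,528; South Zone $59,149; Winslow Township $215,313. Sum = $525,799.
Difference $525,800 − $525,799 = +$1 applied to largest allocation (West Ward): West Ward becomes $245,810.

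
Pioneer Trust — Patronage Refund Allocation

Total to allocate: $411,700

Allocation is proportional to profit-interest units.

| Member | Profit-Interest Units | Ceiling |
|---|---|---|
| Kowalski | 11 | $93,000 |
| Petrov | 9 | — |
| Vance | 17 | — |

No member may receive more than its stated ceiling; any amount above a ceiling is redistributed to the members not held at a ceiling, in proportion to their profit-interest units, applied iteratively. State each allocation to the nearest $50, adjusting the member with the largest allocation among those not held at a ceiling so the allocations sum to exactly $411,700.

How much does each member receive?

Kowalski: $93,000 · Petrov: $110,300 · Vance: $208,400

Profit-interest units total: 37.
Proportional shares (ignoring caps): Kowalski 122,397.30; Petrov 100,143.24; Vance 189,159.46.
Held at cap: Kowalski ($93,000); residual $318,700 reallocated over remaining profit-interest units 26.
Remaining shares: Petrov 110,319.23 → $110,300; Vance 208,380.77 → $208,400.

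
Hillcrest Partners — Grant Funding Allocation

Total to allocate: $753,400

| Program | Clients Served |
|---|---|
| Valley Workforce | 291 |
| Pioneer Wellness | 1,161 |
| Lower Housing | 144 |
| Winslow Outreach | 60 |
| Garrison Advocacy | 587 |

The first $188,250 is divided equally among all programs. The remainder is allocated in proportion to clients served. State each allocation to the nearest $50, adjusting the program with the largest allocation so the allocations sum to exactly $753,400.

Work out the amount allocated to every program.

Valley Workforce: $110,950 | Pioneer Wellness: $330,200 | Lower Housing: $73,950 | Winslow Outreach: $52,750 | Garrison Advocacy: $185,550

Equal tier: $188,250 ÷ 5 = $37,650 apiece.
Remainder $565,150 by clients served (total 2,243): Valley Workforce 73,320.84 → $73,300; Pioneer Wellness 292,527.49 → $292,550; Lower Housing 36,282.48 → $36,300; Winslow Outreach 15,117.70 → $15,100; Garrison Advocacy 147,901.49 → $147,900.
Totals: Valley Workforce $37,650 + $73,300 = $110,950; Pioneer Wellness $37,650 + $292,550 = $330,200; Lower Housing $37,650 + $36,300 = $73,950; Winslow Outreach $37,650 + $15,100 = $52,750; Garrison Advocacy $37,650 + $147,900 = $185,550.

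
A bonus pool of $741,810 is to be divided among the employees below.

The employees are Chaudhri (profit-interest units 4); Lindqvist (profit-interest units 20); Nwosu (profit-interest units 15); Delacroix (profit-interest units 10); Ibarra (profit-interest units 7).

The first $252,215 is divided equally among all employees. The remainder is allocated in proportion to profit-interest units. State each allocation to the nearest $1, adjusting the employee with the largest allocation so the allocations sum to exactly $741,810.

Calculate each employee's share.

$252,215 shared equally gives $50,443 per employee.
Remainder $489,595 by profit-interest units (total 56): Chaudhri 34,971.07 → $34,971; Lindqvist 174,855.36 → $174,855; Nwosu 131,141.52 → $131,142; Delacroix 87,427.68 → $87,428; Ibarra 61,199.38 → $61,199.
Totals: Chaudhri $50,443 + $34,971 = $85,414; Lindqvist $50,443 + $174,855 = $225,298; Nwosu $50,443 + $131,142 = $181,585; Delacroix $50,443 + $87,428 = $137,871; Ibarra $50,443 + $61,199 = $111,642.

Chaudhri: $85,414; Lindqvist: $225,298; Nwosu: $181,585; Delacroix: $137,871; Ibarra: $111,642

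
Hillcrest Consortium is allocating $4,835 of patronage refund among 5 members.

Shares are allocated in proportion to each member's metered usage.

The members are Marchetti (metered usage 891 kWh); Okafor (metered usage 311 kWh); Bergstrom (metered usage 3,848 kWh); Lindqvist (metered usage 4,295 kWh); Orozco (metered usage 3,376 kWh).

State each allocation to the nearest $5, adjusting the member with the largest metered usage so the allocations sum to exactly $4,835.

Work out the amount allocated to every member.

Marchetti: $340 | Okafor: $120 | Bergstrom: $1,465 | Lindqvist: $1,625 | Orozco: $1,285

Metered usage total: 12,721.
Pro-rata amounts: Marchetti 891/12,721 × $4,835 = 338.65; Okafor 311/12,721 × $4,835 = 118.20; Bergstrom 3,848/12,721 × $4,835 = 1,462.55; Lindqvist 4,295/12,721 × $4,835 = 1,632.44; Orozco 3,376/12,721 × $4,835 = 1,283.15.
Rounded to nearest $5: Marchetti $340; Okafor $120; Bergstrom $1,465; Lindqvist $1,630; Orozco $1,285. Sum = $4,840.
Difference $4,835 − $4,840 = −$5 applied to largest metered usage (Lindqvist): Lindqvist becomes $1,625.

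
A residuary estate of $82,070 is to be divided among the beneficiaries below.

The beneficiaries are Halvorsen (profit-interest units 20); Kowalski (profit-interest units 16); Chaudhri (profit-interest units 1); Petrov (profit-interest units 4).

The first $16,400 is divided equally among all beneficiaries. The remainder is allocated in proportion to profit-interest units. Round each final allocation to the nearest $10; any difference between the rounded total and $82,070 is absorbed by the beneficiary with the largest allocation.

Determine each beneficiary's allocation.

Equal tier: $16,400 ÷ 4 = $4,100 apiece.
Remainder $65,670 by profit-interest units (total 41): Halvorsen 32,034.15 → $32,030; Kowalski 25,627.32 → $25,630; Chaudhri 1,601.71 → $1,600; Petrov 6,406.83 → $6,410.
Totals: Halvorsen $4,100 + $32,030 = $36,130; Kowalski $4,100 + $25,630 = $29,730; Chaudhri $4,100 + $1,600 = $5,700; Petrov $4,100 + $6,410 = $10,510.

Halvorsen: $36,130; Kowalski: $29,730; Chaudhri: $5,700; Petrov: $10,510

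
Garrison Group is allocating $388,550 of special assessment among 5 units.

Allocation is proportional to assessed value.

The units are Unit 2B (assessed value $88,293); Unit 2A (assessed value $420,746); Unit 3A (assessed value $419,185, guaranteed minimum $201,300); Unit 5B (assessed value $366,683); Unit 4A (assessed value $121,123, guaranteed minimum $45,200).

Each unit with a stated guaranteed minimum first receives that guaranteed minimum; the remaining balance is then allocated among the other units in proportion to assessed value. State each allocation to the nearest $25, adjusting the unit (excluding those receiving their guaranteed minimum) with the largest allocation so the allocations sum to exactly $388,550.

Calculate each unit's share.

Fund the minimums — Unit 3A $201,300; Unit 4A $45,200. Balance $142,050.
Balance split over remaining assessed value 875,722: Unit 2B 14,321.92 → $14,325; Unit 2A 68,248.79 → $68,250; Unit 5B 59,479.29 → $59,475.

Unit 2B: $14,325 · Unit 2A: $68,250 · Unit 3A: $201,300 · Unit 5B: $59,475 · Unit 4A: $45,200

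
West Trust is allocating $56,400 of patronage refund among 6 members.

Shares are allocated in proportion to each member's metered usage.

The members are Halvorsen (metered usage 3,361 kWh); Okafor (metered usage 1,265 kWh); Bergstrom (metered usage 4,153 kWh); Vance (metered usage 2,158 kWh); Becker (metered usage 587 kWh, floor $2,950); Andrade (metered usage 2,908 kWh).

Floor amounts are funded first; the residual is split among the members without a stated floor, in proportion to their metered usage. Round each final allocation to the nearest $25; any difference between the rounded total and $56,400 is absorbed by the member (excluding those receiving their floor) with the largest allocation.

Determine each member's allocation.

Halvorsen: $12,975; Okafor: $4,875; Bergstrom: $16,050; Vance: $8,325; Becker: $2,950; Andrade: $11,225

Fund the minimums — Becker $2,950. Remaining pool $53,450.
Remaining pool split over remaining metered usage 13,845: Halvorsen 12,975.47 → $12,975; Okafor 4,883.66 → $4,875; Bergstrom 16,033.07 → $16,025; Vance 8,331.17 → $8,325; Andrade 11,226.62 → $11,225.
Rounding difference +$25 applied to Bergstrom → $16,050.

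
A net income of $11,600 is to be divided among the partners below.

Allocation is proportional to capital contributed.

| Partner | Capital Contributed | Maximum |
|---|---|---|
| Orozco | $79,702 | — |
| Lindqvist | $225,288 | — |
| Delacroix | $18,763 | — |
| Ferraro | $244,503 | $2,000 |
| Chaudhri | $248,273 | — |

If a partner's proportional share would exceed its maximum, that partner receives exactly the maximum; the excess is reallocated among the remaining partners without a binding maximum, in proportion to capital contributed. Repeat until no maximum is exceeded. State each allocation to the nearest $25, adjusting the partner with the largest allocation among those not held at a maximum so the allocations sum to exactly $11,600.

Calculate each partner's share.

Combined capital contributed = 816,529.
Proportional shares (ignoring caps): Orozco 1,132.28; Lindqvist 3,200.55; Delacroix 266.56; Ferraro 3,473.53; Chaudhri 3,527.08.
Cap binds for Ferraro ($2,000); balance $9,600 reallocated over remaining capital contributed 572,026.
Redistributed shares: Orozco 1,337.60 → $1,350; Lindqvist 3,780.89 → $3,775; Delacroix 314.89 → $325; Chaudhri 4,166.63 → $4,175.
Rounding difference −$25 applied to Chaudhri → $4,150.

Orozco: $1,350; Lindqvist: $3,775; Delacroix: $325; Ferraro: $2,000; Chaudhri: $4,150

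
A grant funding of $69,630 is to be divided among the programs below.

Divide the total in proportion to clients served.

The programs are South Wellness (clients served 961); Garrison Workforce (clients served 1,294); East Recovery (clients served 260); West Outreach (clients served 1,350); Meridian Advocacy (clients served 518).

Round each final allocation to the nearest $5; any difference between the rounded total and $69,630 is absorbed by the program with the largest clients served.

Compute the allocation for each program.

South Wellness: $15,265; Garrison Workforce: $20,555; East Recovery: $4,130; West Outreach: $21,450; Meridian Advocacy: $8,230

Total clients served = 4,383.
Raw shares: South Wellness 961/4,383 × $69,630 = 15,266.81; Garrison Workforce 1,294/4,383 × $69,630 = 20,556.97; East Recovery 260/4,383 × $69,630 = 4,130.46; West Outreach 1,350/4,383 × $69,630 = 21,446.61; Meridian Advocacy 518/4,383 × $69,630 = 8,229.14.
At nearest $5: South Wellness $15,265; Garrison Workforce $20,555; East Recovery $4,130; West Outreach $21,445; Meridian Advocacy $8,230. Sum = $69,625.
Difference $69,630 − $69,625 = +$5 applied to largest clients served (West Outreach): West Outreach becomes $21,450.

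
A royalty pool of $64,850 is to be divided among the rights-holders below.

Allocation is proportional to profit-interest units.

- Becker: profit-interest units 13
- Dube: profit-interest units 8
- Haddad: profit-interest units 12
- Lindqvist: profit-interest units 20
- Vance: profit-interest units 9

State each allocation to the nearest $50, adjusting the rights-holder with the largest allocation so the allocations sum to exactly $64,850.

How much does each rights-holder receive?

Profit-interest units total: 62.
Proportional shares: Becker 13/62 × $64,850 = 13,597.58; Dube 8/62 × $64,850 = 8,367.74; Haddad 12/62 × $64,850 = 12,551.61; Lindqvist 20/62 × $64,850 = 20,919.35; Vance 9/62 × $64,850 = 9,413.71.
Rounded to nearest $50: Becker $13,600; Dube $8,350; Haddad $12,550; Lindqvist $20,900; Vance $9,400. Sum = $64,800.
Difference $64,850 − $64,800 = +$50 applied to largest allocation (Lindqvist): Lindqvist becomes $20,950.

Becker: $13,600; Dube: $8,350; Haddad: $12,550; Lindqvist: $20,950; Vance: $9,400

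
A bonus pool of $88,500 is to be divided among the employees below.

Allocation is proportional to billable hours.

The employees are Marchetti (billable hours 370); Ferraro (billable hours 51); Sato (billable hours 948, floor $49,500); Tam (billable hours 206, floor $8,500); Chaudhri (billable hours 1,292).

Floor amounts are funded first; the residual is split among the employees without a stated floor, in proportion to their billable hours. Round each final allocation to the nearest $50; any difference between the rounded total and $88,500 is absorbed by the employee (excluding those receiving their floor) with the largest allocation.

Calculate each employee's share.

Fund the minimums — Sato $49,500; Tam $8,500. Remaining pool $30,500.
Remaining pool split over remaining billable hours 1,713: Marchetti 6,587.86 → $6,600; Ferraro 908.06 → $900; Chaudhri 23,004.09 → $23,000.

Marchetti: $6,600 · Ferraro: $900 · Sato: $49,500 · Tam: $8,500 · Chaudhri: $23,000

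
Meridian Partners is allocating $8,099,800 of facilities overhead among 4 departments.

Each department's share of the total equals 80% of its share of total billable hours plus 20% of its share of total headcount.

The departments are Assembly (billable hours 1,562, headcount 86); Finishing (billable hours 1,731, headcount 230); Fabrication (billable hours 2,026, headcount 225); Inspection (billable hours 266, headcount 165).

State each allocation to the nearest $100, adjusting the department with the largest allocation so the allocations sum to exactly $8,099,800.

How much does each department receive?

Assembly: $2,009,600; Finishing: $2,536,100; Fabrication: $2,866,900; Inspection: $687,200

Totals — billable hours 5,585, headcount 706.
Combined weights (80% billable hours + 20% headcount): Assembly 0.2481; Finishing 0.3131; Fabrication 0.3539; Inspection 0.0848.
Pro-rata amounts: Assembly 2,009,599.04; Finishing 2,536,093.33; Fabrication 2,866,886.02; Inspection 687,221.61.
At nearest $100: Assembly $2,009,600; Finishing $2,536,100; Fabrication $2,866,900; Inspection $687,200. Sum = $8,099,800.
No rounding difference to absorb.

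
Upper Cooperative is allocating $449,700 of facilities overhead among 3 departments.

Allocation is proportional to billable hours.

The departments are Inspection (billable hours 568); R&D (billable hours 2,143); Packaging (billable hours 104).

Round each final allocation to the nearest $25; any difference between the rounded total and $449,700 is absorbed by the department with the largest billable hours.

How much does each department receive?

Inspection: $90,750; R&D: $342,325; Packaging: $16,625

Combined billable hours = 568 + 2,143 + 104 = 2,815.
Unrounded shares: Inspection 90,738.76; R&D 342,347.10; Packaging 16,614.14.
After rounding ($25): Inspection $90,750; R&D $342,350; Packaging $16,625. Sum = $449,725.
Difference $449,700 − $449,725 = −$25 applied to largest billable hours (R&D): R&D becomes $342,325.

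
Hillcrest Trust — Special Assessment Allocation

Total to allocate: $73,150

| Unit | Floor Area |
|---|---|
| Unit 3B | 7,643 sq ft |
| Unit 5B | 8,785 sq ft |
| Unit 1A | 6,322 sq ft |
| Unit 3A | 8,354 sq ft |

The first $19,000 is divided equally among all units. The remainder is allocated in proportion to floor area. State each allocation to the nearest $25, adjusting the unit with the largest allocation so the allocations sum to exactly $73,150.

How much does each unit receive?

$19,000 shared equally gives $4,750 per unit.
Remainder $54,150 by floor area (total 31,104): Unit 3B 13,305.96 → $13,300; Unit 5B 15,294.10 → $15,300; Unit 1A 11,006.18 → $11,000; Unit 3A 14,543.76 → $14,550.
Totals: Unit 3B $4,750 + $13,300 = $18,050; Unit 5B $4,750 + $15,300 = $20,050; Unit 1A $4,750 + $11,000 = $15,750; Unit 3A $4,750 + $14,550 = $19,300.

Unit 3B: $18,050; Unit 5B: $20,050; Unit 1A: $15,750; Unit 3A: $19,300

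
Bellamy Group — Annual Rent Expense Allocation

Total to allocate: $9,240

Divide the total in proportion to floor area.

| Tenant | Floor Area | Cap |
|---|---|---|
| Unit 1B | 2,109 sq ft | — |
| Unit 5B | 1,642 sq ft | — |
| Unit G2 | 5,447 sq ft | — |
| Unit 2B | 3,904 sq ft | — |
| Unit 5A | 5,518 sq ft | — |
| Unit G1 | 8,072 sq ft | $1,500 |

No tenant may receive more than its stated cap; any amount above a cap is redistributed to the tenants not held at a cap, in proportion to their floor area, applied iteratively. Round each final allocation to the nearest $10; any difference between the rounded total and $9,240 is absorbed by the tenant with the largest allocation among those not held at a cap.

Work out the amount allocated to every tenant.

Sum of floor area: 26,692.
Proportional shares (ignoring caps): Unit 1B 730.07; Unit 5B 568.41; Unit G2 1,885.59; Unit 2B 1,351.45; Unit 5A 1,910.17; Unit G1 2,794.29.
Held at cap: Unit G1 ($1,500); balance $7,740 reallocated over remaining floor area 18,620.
Remaining shares: Unit 1B 876.67 → $880; Unit 5B 682.55 → $680; Unit G2 2,264.22 → $2,260; Unit 2B 1,622.82 → $1,620; Unit 5A 2,293.73 → $2,290.
Rounding difference +$10 applied to Unit 5A → $2,300.

Unit 1B: $880 | Unit 5B: $680 | Unit G2: $2,260 | Unit 2B: $1,620 | Unit 5A: $2,300 | Unit G1: $1,500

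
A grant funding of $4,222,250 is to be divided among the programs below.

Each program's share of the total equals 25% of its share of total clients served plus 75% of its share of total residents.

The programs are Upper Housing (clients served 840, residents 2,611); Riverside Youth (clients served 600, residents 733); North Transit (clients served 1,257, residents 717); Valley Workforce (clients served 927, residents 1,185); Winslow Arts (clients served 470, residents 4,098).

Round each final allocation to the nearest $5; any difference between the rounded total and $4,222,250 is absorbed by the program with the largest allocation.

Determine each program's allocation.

Clients served total 4,094; residents total 9,344.
Blended shares (25% clients served + 75% residents): Upper Housing 0.2609; Riverside Youth 0.0955; North Transit 0.1343; Valley Workforce 0.1517; Winslow Arts 0.3576.
Proportional shares: Upper Housing 1,101,448.08; Riverside Youth 403,113.11; North Transit 567,086.05; Valley Workforce 640,607.13; Winslow Arts 1,509,995.63.
Rounded to nearest $5: Upper Housing $1,101,450; Riverside Youth $403,115; North Transit $567,085; Valley Workforce $640,605; Winslow Arts $1,509,995. Sum = $4,222,250.
No rounding difference to absorb.

Upper Housing: $1,101,450; Riverside Youth: $403,115; North Transit: $567,085; Valley Workforce: $640,605; Winslow Arts: $1,509,995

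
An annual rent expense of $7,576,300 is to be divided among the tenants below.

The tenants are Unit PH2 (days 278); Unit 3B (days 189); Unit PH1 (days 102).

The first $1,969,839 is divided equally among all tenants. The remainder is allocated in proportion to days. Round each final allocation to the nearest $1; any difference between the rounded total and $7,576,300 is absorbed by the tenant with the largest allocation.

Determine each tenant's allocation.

$1,969,839 shared equally gives $656,613 per tenant.
Remainder $5,606,461 by days (total 569): Unit PH2 2,739,184.81 → $2,739,185; Unit 3B 1,862,251.54 → $1,862,252; Unit PH1 1,005,024.64 → $1,005,025.
Rounding difference −$1 on remainder applied to Unit PH2.
Totals: Unit PH2 $656,613 + $2,739,184 = $3,395,797; Unit 3B $656,613 + $1,862,252 = $2,518,865; Unit PH1 $656,613 + $1,005,025 = $1,661,638.

Unit PH2: $3,395,797; Unit 3B: $2,518,865; Unit PH1: $1,661,638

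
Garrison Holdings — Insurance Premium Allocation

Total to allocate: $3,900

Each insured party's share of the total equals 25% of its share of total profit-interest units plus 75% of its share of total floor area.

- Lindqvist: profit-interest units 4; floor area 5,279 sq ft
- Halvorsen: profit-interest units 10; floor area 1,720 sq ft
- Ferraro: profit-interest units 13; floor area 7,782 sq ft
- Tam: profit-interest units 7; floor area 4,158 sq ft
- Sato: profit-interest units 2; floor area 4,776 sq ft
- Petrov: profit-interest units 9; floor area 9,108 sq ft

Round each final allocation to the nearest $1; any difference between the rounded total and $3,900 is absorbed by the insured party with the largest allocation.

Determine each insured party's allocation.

Lindqvist: $557 · Halvorsen: $370 · Ferraro: $975 · Tam: $522 · Sato: $469 · Petrov: $1,007

Totals — profit-interest units 45, floor area 32,823.
Combined weights (25% profit-interest units + 75% floor area): Lindqvist 0.1428; Halvorsen 0.0949; Ferraro 0.2500; Tam 0.1339; Sato 0.1202; Petrov 0.2581.
Proportional shares: Lindqvist 557.10; Halvorsen 369.94; Ferraro 975.15; Tam 522.20; Sato 468.94; Petrov 1,006.65.
After rounding ($1): Lindqvist $557; Halvorsen $370; Ferraro $975; Tam $522; Sato $469; Petrov $1,007. Sum = $3,900.
No rounding difference to absorb.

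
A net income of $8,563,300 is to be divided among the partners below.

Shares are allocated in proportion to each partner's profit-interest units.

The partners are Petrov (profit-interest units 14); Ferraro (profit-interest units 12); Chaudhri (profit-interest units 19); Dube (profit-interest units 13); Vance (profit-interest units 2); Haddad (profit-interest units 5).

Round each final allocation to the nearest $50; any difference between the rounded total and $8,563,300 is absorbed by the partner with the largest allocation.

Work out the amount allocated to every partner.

Petrov: $1,844,400; Ferraro: $1,580,900; Chaudhri: $2,503,150; Dube: $1,712,650; Vance: $263,500; Haddad: $658,700

Total profit-interest units = 65.
Proportional shares: Petrov 14/65 × $8,563,300 = 1,844,403.08; Ferraro 12/65 × $8,563,300 = 1,580,916.92; Chaudhri 19/65 × $8,563,300 = 2,503,118.46; Dube 13/65 × $8,563,300 = 1,712,660.00; Vance 2/65 × $8,563,300 = 263,486.15; Haddad 5/65 × $8,563,300 = 658,715.38.
After rounding ($50): Petrov $1,844,400; Ferraro $1,580,900; Chaudhri $2,503,100; Dube $1,712,650; Vance $263,500; Haddad $658,700. Sum = $8,563,250.
Difference $8,563,300 − $8,563,250 = +$50 applied to largest allocation (Chaudhri): Chaudhri becomes $2,503,150.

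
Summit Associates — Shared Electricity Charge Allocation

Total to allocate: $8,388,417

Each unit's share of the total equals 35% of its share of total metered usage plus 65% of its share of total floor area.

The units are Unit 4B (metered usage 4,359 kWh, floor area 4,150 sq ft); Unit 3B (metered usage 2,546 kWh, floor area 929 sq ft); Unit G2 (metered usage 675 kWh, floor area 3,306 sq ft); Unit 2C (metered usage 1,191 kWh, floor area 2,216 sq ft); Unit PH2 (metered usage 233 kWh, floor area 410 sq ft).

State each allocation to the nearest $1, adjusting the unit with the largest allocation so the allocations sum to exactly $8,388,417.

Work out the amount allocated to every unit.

Metered usage total 9,004; floor area total 11,011.
Combined weights (35% metered usage + 65% floor area): Unit 4B 0.4144; Unit 3B 0.1538; Unit G2 0.2214; Unit 2C 0.1771; Unit PH2 0.0333.
Proportional shares: Unit 4B 3,476,358.39; Unit 3B 1,290,203.46; Unit G2 1,857,176.44; Unit 2C 1,485,678.66; Unit PH2 279,000.05.
Rounded to nearest $1: Unit 4B $3,476,358; Unit 3B $1,290,203; Unit G2 $1,857,176; Unit 2C $1,485,679; Unit PH2 $279,000. Sum = $8,388,416.
Difference $8,388,417 − $8,388,416 = +$1 applied to largest allocation (Unit 4B): Unit 4B becomes $3,476,359.

Unit 4B: $3,476,359 | Unit 3B: $1,290,203 | Unit G2: $1,857,176 | Unit 2C: $1,485,679 | Unit PH2: $279,000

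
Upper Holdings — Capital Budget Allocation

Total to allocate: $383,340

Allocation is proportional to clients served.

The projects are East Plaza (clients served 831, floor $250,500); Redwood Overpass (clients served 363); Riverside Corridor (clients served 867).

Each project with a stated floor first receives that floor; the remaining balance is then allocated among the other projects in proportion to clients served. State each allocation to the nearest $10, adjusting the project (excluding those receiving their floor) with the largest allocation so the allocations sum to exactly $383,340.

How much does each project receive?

Guaranteed amounts: East Plaza $250,500. Residual $132,840.
Residual split over remaining clients served 1,230: Redwood Overpass 39,204.00 → $39,200; Riverside Corridor 93,636.00 → $93,640.

East Plaza: $250,500 · Redwood Overpass: $39,200 · Riverside Corridor: $93,640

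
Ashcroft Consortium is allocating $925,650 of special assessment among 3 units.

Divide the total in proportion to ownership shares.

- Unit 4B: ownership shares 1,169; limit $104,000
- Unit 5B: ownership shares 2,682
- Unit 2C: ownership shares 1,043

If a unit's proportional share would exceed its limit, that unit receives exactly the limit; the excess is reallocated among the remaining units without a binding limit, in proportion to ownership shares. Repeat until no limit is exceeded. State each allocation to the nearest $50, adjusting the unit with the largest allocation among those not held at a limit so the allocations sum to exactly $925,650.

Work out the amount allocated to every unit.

Unit 4B: $104,000; Unit 5B: $591,600; Unit 2C: $230,050

Sum of ownership shares: 4,894.
Pro-rata shares before constraints: Unit 4B 221,104.38; Unit 5B 507,272.84; Unit 2C 197,272.77.
Cap binds for Unit 4B ($104,000); remaining pool $821,650 reallocated over remaining ownership shares 3,725.
Shares after redistribution: Unit 5B 591,588.00 → $591,600; Unit 2C 230,062.00 → $230,050.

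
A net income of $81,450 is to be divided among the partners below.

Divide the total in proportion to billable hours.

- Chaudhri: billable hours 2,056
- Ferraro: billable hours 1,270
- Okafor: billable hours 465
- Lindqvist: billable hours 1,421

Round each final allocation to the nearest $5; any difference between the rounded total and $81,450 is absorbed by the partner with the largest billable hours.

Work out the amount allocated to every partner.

Total billable hours = 5,212.
Unrounded shares: Chaudhri 2,056/5,212 × $81,450 = 32,129.93; Ferraro 1,270/5,212 × $81,450 = 19,846.80; Okafor 465/5,212 × $81,450 = 7,266.74; Lindqvist 1,421/5,212 × $81,450 = 22,206.53.
Rounded to nearest $5: Chaudhri $32,130; Ferraro $19,845; Okafor $7,265; Lindqvist $22,205. Sum = $81,445.
Difference $81,450 − $81,445 = +$5 applied to largest billable hours (Chaudhri): Chaudhri becomes $32,135.

Chaudhri: $32,135 · Ferraro: $19,845 · Okafor: $7,265 · Lindqvist: $22,205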